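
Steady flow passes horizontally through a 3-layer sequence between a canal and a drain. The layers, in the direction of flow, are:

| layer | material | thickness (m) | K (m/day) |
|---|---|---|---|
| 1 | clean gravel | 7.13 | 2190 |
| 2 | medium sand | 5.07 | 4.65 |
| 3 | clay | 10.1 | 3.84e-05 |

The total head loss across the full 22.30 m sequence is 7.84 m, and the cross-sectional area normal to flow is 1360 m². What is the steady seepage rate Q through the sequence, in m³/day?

0.0405

Flow is perpendicular to layering, so the layers act in series and the equivalent K is the thickness-weighted harmonic mean.
Total thickness L = 7.13 + 5.07 + 10.1 = 22.30 m.
Σ(b_i/K_i) = 7.13/2190 + 5.07/4.65 + 10.1/3.84e-05 = 2.630e+05 d.
K_eq = L / Σ(b_i/K_i) = 22.30 / 2.630e+05 = 8.478e-05 m/day.
Q = K_eq · A · (Δh/L) = 8.478e-05 × 1360 × (7.84/22.30) = 0.04054 m³/day.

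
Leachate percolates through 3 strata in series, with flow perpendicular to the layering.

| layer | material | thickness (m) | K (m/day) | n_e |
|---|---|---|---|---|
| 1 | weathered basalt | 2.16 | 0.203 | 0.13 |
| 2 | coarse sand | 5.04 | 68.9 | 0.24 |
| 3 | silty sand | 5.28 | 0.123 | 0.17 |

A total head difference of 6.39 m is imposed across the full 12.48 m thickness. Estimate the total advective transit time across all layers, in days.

20.0

With flow normal to the layers, continuity requires the same specific discharge q through every layer.
Σ(b_i/K_i) = 2.16/0.203 + 5.04/68.9 + 5.28/0.123 = 53.64 d.
q = Δh / Σ(b_i/K_i) = 6.39 / 53.64 = 0.1191 m/day.
In each layer the seepage velocity is v_i = q/n_i, so the layer transit time is t_i = b_i·n_i / q:
  layer 1 (weathered basalt): t_1 = 2.16 × 0.13 / 0.1191 = 2.357 d
  layer 2 (coarse sand): t_2 = 5.04 × 0.24 / 0.1191 = 10.15 d
  layer 3 (silty sand): t_3 = 5.28 × 0.17 / 0.1191 = 7.535 d
Total t = Σ t_i = 20.05 days.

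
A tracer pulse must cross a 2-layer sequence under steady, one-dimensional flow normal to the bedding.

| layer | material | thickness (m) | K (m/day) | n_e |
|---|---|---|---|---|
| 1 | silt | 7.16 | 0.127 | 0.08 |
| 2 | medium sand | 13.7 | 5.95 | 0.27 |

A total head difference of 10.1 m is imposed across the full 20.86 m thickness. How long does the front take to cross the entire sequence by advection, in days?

24.8

With flow normal to the layers, continuity requires the same specific discharge q through every layer.
Σ(b_i/K_i) = 7.16/0.127 + 13.7/5.95 = 58.68 d.
q = Δh / Σ(b_i/K_i) = 10.1 / 58.68 = 0.1721 m/day.
In each layer the seepage velocity is v_i = q/n_i, so the layer transit time is t_i = b_i·n_i / q:
  layer 1 (silt): t_1 = 7.16 × 0.08 / 0.1721 = 3.328 d
  layer 2 (medium sand): t_2 = 13.7 × 0.27 / 0.1721 = 21.49 d
Total t = Σ t_i = 24.82 days.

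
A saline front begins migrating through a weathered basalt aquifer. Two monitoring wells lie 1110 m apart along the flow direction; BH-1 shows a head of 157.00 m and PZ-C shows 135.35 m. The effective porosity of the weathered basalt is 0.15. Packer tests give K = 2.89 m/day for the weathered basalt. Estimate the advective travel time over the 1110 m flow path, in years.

Hydraulic gradient i = (157.00 − 135.35) / 1110 = 21.65 / 1110 = 0.01950.
Darcy flux q = K · i = 2.890 × 0.01950 = 0.05637 m/day.
Seepage velocity v = q / n_e = 0.05637 / 0.15 = 0.3758 m/day.
Travel time t = L / v = 1110 / 0.3758 = 2954 days = 8.087 years.

8.09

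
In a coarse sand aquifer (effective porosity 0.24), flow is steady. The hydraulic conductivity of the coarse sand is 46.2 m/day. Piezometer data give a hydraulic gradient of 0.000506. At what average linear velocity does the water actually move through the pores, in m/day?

Hydraulic gradient i = 0.000506.
Darcy flux q = K · i = 46.20 × 0.0005060 = 0.02338 m/day.
Seepage velocity v = q / n_e = 0.02338 / 0.24 = 0.09741 m/day.

0.0974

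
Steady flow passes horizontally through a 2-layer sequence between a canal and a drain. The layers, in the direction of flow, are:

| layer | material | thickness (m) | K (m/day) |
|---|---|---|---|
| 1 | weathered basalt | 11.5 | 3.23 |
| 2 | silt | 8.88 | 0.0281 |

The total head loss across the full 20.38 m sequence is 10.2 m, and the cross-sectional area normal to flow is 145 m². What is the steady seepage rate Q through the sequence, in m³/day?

Flow is perpendicular to layering, so the layers act in series and the equivalent K is the thickness-weighted harmonic mean.
Total thickness L = 11.5 + 8.88 = 20.38 m.
Σ(b_i/K_i) = 11.5/3.23 + 8.88/0.0281 = 319.6 d.
K_eq = L / Σ(b_i/K_i) = 20.38 / 319.6 = 0.06377 m/day.
Q = K_eq · A · (Δh/L) = 0.06377 × 145 × (10.2/20.38) = 4.628 m³/day.

4.63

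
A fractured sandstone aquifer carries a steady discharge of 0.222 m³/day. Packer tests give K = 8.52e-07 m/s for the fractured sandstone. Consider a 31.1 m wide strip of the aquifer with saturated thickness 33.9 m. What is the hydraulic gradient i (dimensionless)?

Convert K: 8.52e-07 m/s × 86400 = 0.07361 m/day.
Cross-sectional area A = 31.1 × 33.9 = 1054 m².
From Q = K·A·i, i = Q / (K·A) = 0.222 / (0.07361 × 1054) = 0.002860.

0.00286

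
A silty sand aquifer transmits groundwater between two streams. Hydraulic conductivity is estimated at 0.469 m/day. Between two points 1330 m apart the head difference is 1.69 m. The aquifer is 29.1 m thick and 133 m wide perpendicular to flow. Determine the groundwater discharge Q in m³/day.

Cross-sectional area A = 133 × 29.1 = 3870 m².
Hydraulic gradient i = Δh / L = 1.69 / 1330 = 0.001271.
Darcy's law: Q = K · A · i = 0.4690 × 3870 × 0.001271 = 2.306 m³/day.

2.31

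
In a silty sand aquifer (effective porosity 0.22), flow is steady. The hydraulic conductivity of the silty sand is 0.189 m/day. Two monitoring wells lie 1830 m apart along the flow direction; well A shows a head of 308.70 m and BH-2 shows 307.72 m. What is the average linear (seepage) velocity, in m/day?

0.000460

Hydraulic gradient i = (308.70 − 307.72) / 1830 = 0.98 / 1830 = 0.0005355.
Darcy flux q = K · i = 0.1890 × 0.0005355 = 0.0001012 m/day.
Seepage velocity v = q / n_e = 0.0001012 / 0.22 = 0.0004601 m/day.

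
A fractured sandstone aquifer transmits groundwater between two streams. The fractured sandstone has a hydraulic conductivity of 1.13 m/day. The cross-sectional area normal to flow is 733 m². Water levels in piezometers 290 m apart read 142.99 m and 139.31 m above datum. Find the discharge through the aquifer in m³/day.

10.5

Hydraulic gradient i = (142.99 − 139.31) / 290 = 3.68 / 290 = 0.01269.
Darcy's law: Q = K · A · i = 1.130 × 733.0 × 0.01269 = 10.51 m³/day.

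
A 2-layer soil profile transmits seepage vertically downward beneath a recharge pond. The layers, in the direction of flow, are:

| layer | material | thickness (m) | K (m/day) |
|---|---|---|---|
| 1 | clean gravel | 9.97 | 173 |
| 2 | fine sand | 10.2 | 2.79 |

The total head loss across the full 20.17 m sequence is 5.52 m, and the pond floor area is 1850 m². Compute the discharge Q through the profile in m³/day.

Flow is perpendicular to layering, so the layers act in series and the equivalent K is the thickness-weighted harmonic mean.
Total thickness L = 9.97 + 10.2 = 20.17 m.
Σ(b_i/K_i) = 9.97/173 + 10.2/2.79 = 3.714 d.
K_eq = L / Σ(b_i/K_i) = 20.17 / 3.714 = 5.431 m/day.
Q = K_eq · A · (Δh/L) = 5.431 × 1850 × (5.52/20.17) = 2750 m³/day.

2750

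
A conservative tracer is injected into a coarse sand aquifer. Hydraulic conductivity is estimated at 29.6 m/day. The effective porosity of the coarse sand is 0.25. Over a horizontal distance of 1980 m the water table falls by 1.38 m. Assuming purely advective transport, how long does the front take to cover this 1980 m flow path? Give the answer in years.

Hydraulic gradient i = Δh / L = 1.38 / 1980 = 0.0006970.
Darcy flux q = K · i = 29.60 × 0.0006970 = 0.02063 m/day.
Seepage velocity v = q / n_e = 0.02063 / 0.25 = 0.08252 m/day.
Travel time t = L / v = 1980 / 0.08252 = 23994 days = 65.69 years.

65.7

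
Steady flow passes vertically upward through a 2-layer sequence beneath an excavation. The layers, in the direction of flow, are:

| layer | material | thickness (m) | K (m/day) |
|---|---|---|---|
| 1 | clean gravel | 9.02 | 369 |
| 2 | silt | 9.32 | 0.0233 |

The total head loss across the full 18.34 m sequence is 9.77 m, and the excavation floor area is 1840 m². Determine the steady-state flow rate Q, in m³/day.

44.9

Flow is perpendicular to layering, so the layers act in series and the equivalent K is the thickness-weighted harmonic mean.
Total thickness L = 9.02 + 9.32 = 18.34 m.
Σ(b_i/K_i) = 9.02/369 + 9.32/0.0233 = 400.0 d.
K_eq = L / Σ(b_i/K_i) = 18.34 / 400.0 = 0.04585 m/day.
Q = K_eq · A · (Δh/L) = 0.04585 × 1840 × (9.77/18.34) = 44.94 m³/day.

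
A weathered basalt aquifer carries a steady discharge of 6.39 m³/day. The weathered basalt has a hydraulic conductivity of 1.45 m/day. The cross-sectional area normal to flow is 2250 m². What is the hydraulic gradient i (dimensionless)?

0.00196

From Q = K·A·i, i = Q / (K·A) = 6.39 / (1.450 × 2250) = 0.001959.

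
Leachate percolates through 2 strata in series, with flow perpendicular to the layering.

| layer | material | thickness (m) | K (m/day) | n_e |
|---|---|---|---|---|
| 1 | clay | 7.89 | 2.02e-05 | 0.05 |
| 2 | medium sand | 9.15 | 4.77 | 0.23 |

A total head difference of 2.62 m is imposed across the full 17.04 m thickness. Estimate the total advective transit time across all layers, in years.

1020

With flow normal to the layers, continuity requires the same specific discharge q through every layer.
Σ(b_i/K_i) = 7.89/2.02e-05 + 9.15/4.77 = 3.906e+05 d.
q = Δh / Σ(b_i/K_i) = 2.62 / 3.906e+05 = 6.708e-06 m/day.
In each layer the seepage velocity is v_i = q/n_i, so the layer transit time is t_i = b_i·n_i / q:
  layer 1 (clay): t_1 = 7.89 × 0.05 / 6.708e-06 = 58813 d
  layer 2 (medium sand): t_2 = 9.15 × 0.23 / 6.708e-06 = 3.137e+05 d
Total t = Σ t_i = 3.726e+05 days = 1020 years.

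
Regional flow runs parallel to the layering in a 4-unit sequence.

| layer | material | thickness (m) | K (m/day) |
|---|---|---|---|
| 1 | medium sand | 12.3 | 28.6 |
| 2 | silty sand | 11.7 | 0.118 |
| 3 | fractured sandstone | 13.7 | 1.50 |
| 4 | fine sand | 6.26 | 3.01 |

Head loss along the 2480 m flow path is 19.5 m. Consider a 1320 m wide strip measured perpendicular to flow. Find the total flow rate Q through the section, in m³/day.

4070

Flow is parallel to layering, so each bed carries its own Darcy discharge and the transmissivities add.
Σ(K_i·b_i) = 28.6×12.3 + 0.118×11.7 + 1.50×13.7 + 3.01×6.26 = 392.6 m²/day.
Hydraulic gradient i = Δh / L = 19.5 / 2480 = 0.007863.
Q = Σ(K_i·b_i) · W · i = 392.6 × 1320 × 0.007863 = 4074 m³/day.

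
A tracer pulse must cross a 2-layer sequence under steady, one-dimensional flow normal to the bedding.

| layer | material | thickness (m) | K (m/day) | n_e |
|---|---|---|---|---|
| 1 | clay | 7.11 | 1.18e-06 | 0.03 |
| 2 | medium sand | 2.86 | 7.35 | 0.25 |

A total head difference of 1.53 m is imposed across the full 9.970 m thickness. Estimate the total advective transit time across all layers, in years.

10000

With flow normal to the layers, continuity requires the same specific discharge q through every layer.
Σ(b_i/K_i) = 7.11/1.18e-06 + 2.86/7.35 = 6.025e+06 d.
q = Δh / Σ(b_i/K_i) = 1.53 / 6.025e+06 = 2.539e-07 m/day.
In each layer the seepage velocity is v_i = q/n_i, so the layer transit time is t_i = b_i·n_i / q:
  layer 1 (clay): t_1 = 7.11 × 0.03 / 2.539e-07 = 8.400e+05 d
  layer 2 (medium sand): t_2 = 2.86 × 0.25 / 2.539e-07 = 2.816e+06 d
Total t = Σ t_i = 3.656e+06 days = 10009 years.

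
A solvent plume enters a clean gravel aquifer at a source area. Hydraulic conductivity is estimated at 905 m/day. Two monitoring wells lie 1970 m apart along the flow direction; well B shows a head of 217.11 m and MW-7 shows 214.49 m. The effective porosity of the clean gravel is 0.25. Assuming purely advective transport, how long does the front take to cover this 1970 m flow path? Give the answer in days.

409

Hydraulic gradient i = (217.11 − 214.49) / 1970 = 2.62 / 1970 = 0.001330.
Darcy flux q = K · i = 905.0 × 0.001330 = 1.204 m/day.
Seepage velocity v = q / n_e = 1.204 / 0.25 = 4.814 m/day.
Travel time t = L / v = 1970 / 4.814 = 409.2 days.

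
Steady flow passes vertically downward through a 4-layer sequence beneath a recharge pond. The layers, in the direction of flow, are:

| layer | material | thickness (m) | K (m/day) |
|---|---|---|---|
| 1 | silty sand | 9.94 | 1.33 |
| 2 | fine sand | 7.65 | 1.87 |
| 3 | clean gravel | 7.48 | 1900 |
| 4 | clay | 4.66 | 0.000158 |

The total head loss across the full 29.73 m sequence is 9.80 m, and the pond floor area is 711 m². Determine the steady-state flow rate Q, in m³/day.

0.236

Flow is perpendicular to layering, so the layers act in series and the equivalent K is the thickness-weighted harmonic mean.
Total thickness L = 9.94 + 7.65 + 7.48 + 4.66 = 29.73 m.
Σ(b_i/K_i) = 9.94/1.33 + 7.65/1.87 + 7.48/1900 + 4.66/0.000158 = 29505 d.
K_eq = L / Σ(b_i/K_i) = 29.73 / 29505 = 0.001008 m/day.
Q = K_eq · A · (Δh/L) = 0.001008 × 711 × (9.80/29.73) = 0.2362 m³/day.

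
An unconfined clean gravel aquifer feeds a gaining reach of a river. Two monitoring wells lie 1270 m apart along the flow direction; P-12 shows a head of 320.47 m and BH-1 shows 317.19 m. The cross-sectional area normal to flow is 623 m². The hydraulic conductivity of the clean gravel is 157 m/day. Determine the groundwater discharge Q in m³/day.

Hydraulic gradient i = (320.47 − 317.19) / 1270 = 3.28 / 1270 = 0.002583.
Darcy's law: Q = K · A · i = 157.0 × 623.0 × 0.002583 = 252.6 m³/day.

253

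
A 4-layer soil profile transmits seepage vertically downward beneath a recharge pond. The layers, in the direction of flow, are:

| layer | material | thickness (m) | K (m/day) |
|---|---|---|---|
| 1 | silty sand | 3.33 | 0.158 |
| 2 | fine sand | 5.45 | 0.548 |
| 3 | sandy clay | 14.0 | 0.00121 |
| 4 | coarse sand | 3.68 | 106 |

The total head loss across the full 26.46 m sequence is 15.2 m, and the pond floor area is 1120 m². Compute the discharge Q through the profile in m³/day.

1.47

Flow is perpendicular to layering, so the layers act in series and the equivalent K is the thickness-weighted harmonic mean.
Total thickness L = 3.33 + 5.45 + 14.0 + 3.68 = 26.46 m.
Σ(b_i/K_i) = 3.33/0.158 + 5.45/0.548 + 14.0/0.00121 + 3.68/106 = 11601 d.
K_eq = L / Σ(b_i/K_i) = 26.46 / 11601 = 0.002281 m/day.
Q = K_eq · A · (Δh/L) = 0.002281 × 1120 × (15.2/26.46) = 1.467 m³/day.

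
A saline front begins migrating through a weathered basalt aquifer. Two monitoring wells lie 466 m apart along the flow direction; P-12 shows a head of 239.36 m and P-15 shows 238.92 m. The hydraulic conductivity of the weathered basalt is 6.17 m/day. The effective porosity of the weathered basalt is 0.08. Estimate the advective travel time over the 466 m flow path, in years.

Hydraulic gradient i = (239.36 − 238.92) / 466 = 0.44 / 466 = 0.0009442.
Darcy flux q = K · i = 6.170 × 0.0009442 = 0.005826 m/day.
Seepage velocity v = q / n_e = 0.005826 / 0.08 = 0.07282 m/day.
Travel time t = L / v = 466 / 0.07282 = 6399 days = 17.52 years.

17.5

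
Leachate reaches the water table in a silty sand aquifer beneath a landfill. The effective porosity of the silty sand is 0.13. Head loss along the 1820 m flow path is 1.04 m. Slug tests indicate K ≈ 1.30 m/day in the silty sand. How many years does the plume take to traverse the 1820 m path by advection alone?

Hydraulic gradient i = Δh / L = 1.04 / 1820 = 0.0005714.
Darcy flux q = K · i = 1.300 × 0.0005714 = 0.0007429 m/day.
Seepage velocity v = q / n_e = 0.0007429 / 0.13 = 0.005714 m/day.
Travel time t = L / v = 1820 / 0.005714 = 3.185e+05 days = 872.0 years.

872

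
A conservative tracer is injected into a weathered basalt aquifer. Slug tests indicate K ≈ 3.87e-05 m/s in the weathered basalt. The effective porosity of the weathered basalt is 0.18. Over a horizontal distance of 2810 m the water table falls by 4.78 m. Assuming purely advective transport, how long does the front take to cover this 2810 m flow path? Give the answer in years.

Convert K: 3.87e-05 m/s × 86400 = 3.344 m/day.
Hydraulic gradient i = Δh / L = 4.78 / 2810 = 0.001701.
Darcy flux q = K · i = 3.344 × 0.001701 = 0.005688 m/day.
Seepage velocity v = q / n_e = 0.005688 / 0.18 = 0.03160 m/day.
Travel time t = L / v = 2810 / 0.03160 = 88927 days = 243.5 years.

243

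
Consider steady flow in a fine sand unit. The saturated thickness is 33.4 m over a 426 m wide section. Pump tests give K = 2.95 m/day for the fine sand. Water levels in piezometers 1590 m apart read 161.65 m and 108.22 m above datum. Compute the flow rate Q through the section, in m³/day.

Cross-sectional area A = 426 × 33.4 = 14228 m².
Hydraulic gradient i = (161.65 − 108.22) / 1590 = 53.43 / 1590 = 0.03360.
Darcy's law: Q = K · A · i = 2.950 × 14228 × 0.03360 = 1410 m³/day.

1410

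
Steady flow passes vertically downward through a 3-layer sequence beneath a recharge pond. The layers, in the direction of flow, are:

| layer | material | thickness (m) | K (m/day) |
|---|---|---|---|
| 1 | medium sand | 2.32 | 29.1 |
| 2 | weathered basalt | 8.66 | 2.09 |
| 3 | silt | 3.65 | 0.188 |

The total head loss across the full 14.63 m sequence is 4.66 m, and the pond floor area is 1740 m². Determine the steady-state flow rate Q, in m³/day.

343

Flow is perpendicular to layering, so the layers act in series and the equivalent K is the thickness-weighted harmonic mean.
Total thickness L = 2.32 + 8.66 + 3.65 = 14.63 m.
Σ(b_i/K_i) = 2.32/29.1 + 8.66/2.09 + 3.65/0.188 = 23.64 d.
K_eq = L / Σ(b_i/K_i) = 14.63 / 23.64 = 0.6189 m/day.
Q = K_eq · A · (Δh/L) = 0.6189 × 1740 × (4.66/14.63) = 343.0 m³/day.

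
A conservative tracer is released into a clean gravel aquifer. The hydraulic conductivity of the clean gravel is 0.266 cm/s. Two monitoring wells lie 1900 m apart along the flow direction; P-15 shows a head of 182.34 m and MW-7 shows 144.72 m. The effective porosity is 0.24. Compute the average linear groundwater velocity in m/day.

Convert K: 0.266 cm/s × 864 = 229.8 m/day.
Hydraulic gradient i = (182.34 − 144.72) / 1900 = 37.62 / 1900 = 0.01980.
Darcy flux q = K · i = 229.8 × 0.01980 = 4.551 m/day.
Seepage velocity v = q / n_e = 4.551 / 0.24 = 18.96 m/day.

19.0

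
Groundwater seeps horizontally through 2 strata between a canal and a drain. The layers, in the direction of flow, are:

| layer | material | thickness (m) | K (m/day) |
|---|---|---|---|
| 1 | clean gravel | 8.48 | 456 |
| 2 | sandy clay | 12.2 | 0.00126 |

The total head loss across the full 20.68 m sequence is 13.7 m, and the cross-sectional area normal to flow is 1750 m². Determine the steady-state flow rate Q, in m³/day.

2.48

Flow is perpendicular to layering, so the layers act in series and the equivalent K is the thickness-weighted harmonic mean.
Total thickness L = 8.48 + 12.2 = 20.68 m.
Σ(b_i/K_i) = 8.48/456 + 12.2/0.00126 = 9683 d.
K_eq = L / Σ(b_i/K_i) = 20.68 / 9683 = 0.002136 m/day.
Q = K_eq · A · (Δh/L) = 0.002136 × 1750 × (13.7/20.68) = 2.476 m³/day.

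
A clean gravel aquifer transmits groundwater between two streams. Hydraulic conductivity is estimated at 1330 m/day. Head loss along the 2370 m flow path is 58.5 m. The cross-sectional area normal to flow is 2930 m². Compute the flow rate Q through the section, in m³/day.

96200

Hydraulic gradient i = Δh / L = 58.5 / 2370 = 0.02468.
Darcy's law: Q = K · A · i = 1330 × 2930 × 0.02468 = 96189 m³/day.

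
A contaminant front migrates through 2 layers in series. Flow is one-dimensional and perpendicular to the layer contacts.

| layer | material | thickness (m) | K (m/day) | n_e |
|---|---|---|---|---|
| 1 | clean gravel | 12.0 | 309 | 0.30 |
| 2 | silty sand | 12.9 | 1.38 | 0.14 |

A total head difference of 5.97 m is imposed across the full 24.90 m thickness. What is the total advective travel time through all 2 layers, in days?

With flow normal to the layers, continuity requires the same specific discharge q through every layer.
Σ(b_i/K_i) = 12.0/309 + 12.9/1.38 = 9.387 d.
q = Δh / Σ(b_i/K_i) = 5.97 / 9.387 = 0.6360 m/day.
In each layer the seepage velocity is v_i = q/n_i, so the layer transit time is t_i = b_i·n_i / q:
  layer 1 (clean gravel): t_1 = 12.0 × 0.30 / 0.6360 = 5.660 d
  layer 2 (silty sand): t_2 = 12.9 × 0.14 / 0.6360 = 2.840 d
Total t = Σ t_i = 8.500 days.

8.50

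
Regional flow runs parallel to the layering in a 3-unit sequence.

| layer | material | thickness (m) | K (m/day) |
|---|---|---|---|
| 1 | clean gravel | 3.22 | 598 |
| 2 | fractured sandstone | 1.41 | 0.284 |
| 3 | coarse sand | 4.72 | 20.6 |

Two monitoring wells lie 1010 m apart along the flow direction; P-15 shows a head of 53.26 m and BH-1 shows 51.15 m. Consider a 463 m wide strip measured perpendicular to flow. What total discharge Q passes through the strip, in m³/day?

Flow is parallel to layering, so each bed carries its own Darcy discharge and the transmissivities add.
Σ(K_i·b_i) = 598×3.22 + 0.284×1.41 + 20.6×4.72 = 2023 m²/day.
Hydraulic gradient i = (53.26 − 51.15) / 1010 = 2.11 / 1010 = 0.002089.
Q = Σ(K_i·b_i) · W · i = 2023 × 463 × 0.002089 = 1957 m³/day.

1960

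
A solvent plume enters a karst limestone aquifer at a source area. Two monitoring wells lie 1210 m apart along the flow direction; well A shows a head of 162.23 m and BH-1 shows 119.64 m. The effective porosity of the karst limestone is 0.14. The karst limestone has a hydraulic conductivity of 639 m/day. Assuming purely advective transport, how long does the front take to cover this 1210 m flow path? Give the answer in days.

Hydraulic gradient i = (162.23 − 119.64) / 1210 = 42.59 / 1210 = 0.03520.
Darcy flux q = K · i = 639.0 × 0.03520 = 22.49 m/day.
Seepage velocity v = q / n_e = 22.49 / 0.14 = 160.7 m/day.
Travel time t = L / v = 1210 / 160.7 = 7.532 days.

7.53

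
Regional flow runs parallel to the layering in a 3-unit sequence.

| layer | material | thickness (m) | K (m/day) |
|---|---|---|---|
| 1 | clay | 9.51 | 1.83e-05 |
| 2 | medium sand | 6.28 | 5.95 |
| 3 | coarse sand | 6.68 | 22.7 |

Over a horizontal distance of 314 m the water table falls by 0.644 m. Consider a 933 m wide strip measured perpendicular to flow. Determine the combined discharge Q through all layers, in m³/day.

Flow is parallel to layering, so each bed carries its own Darcy discharge and the transmissivities add.
Σ(K_i·b_i) = 1.83e-05×9.51 + 5.95×6.28 + 22.7×6.68 = 189.0 m²/day.
Hydraulic gradient i = Δh / L = 0.644 / 314 = 0.002051.
Q = Σ(K_i·b_i) · W · i = 189.0 × 933 × 0.002051 = 361.7 m³/day.

362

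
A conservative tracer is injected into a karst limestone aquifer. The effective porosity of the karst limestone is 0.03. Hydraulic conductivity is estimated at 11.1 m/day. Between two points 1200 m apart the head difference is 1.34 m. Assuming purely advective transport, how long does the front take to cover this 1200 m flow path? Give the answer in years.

7.95

Hydraulic gradient i = Δh / L = 1.34 / 1200 = 0.001117.
Darcy flux q = K · i = 11.10 × 0.001117 = 0.01239 m/day.
Seepage velocity v = q / n_e = 0.01239 / 0.03 = 0.4132 m/day.
Travel time t = L / v = 1200 / 0.4132 = 2904 days = 7.952 years.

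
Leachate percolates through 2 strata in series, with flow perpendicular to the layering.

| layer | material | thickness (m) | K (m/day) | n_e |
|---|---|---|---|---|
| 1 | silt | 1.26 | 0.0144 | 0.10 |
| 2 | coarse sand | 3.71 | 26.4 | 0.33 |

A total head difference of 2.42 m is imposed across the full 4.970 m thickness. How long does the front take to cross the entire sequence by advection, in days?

48.9

With flow normal to the layers, continuity requires the same specific discharge q through every layer.
Σ(b_i/K_i) = 1.26/0.0144 + 3.71/26.4 = 87.64 d.
q = Δh / Σ(b_i/K_i) = 2.42 / 87.64 = 0.02761 m/day.
In each layer the seepage velocity is v_i = q/n_i, so the layer transit time is t_i = b_i·n_i / q:
  layer 1 (silt): t_1 = 1.26 × 0.10 / 0.02761 = 4.563 d
  layer 2 (coarse sand): t_2 = 3.71 × 0.33 / 0.02761 = 44.34 d
Total t = Σ t_i = 48.90 days.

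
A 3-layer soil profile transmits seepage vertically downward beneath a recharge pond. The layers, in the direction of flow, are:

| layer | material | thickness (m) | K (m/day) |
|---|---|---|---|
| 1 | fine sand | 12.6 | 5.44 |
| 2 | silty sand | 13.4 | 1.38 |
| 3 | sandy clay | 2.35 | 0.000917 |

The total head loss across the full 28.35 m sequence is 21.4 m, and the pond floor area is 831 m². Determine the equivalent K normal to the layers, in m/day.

Flow is perpendicular to layering, so the layers act in series and the equivalent K is the thickness-weighted harmonic mean.
Total thickness L = 12.6 + 13.4 + 2.35 = 28.35 m.
Σ(b_i/K_i) = 12.6/5.44 + 13.4/1.38 + 2.35/0.000917 = 2575 d.
K_eq = L / Σ(b_i/K_i) = 28.35 / 2575 = 0.01101 m/day.

0.0110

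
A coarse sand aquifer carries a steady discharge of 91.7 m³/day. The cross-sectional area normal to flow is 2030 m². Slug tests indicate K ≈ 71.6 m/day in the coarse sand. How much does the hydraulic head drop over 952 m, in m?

0.601

From Q = K·A·i, i = Q / (K·A) = 91.7 / (71.60 × 2030) = 0.0006309.
Head loss Δh = i · L = 0.0006309 × 952 = 0.6006 m.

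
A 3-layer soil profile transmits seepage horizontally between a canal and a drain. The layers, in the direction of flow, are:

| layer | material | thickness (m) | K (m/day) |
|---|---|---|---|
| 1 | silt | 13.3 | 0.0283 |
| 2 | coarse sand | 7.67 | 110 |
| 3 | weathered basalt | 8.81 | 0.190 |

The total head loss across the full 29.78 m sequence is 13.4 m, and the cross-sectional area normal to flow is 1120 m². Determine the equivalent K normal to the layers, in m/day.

0.0577

Flow is perpendicular to layering, so the layers act in series and the equivalent K is the thickness-weighted harmonic mean.
Total thickness L = 13.3 + 7.67 + 8.81 = 29.78 m.
Σ(b_i/K_i) = 13.3/0.0283 + 7.67/110 + 8.81/0.190 = 516.4 d.
K_eq = L / Σ(b_i/K_i) = 29.78 / 516.4 = 0.05767 m/day.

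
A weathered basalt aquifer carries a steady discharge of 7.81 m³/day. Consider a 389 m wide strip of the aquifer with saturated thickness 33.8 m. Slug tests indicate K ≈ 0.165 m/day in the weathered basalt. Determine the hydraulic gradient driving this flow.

0.00360

Cross-sectional area A = 389 × 33.8 = 13148 m².
From Q = K·A·i, i = Q / (K·A) = 7.81 / (0.1650 × 13148) = 0.003600.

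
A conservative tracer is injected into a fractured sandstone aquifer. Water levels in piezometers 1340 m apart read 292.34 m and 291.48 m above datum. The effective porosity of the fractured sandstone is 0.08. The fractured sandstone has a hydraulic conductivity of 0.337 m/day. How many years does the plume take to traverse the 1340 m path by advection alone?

1360

Hydraulic gradient i = (292.34 − 291.48) / 1340 = 0.86 / 1340 = 0.0006418.
Darcy flux q = K · i = 0.3370 × 0.0006418 = 0.0002163 m/day.
Seepage velocity v = q / n_e = 0.0002163 / 0.08 = 0.002704 m/day.
Travel time t = L / v = 1340 / 0.002704 = 4.956e+05 days = 1357 years.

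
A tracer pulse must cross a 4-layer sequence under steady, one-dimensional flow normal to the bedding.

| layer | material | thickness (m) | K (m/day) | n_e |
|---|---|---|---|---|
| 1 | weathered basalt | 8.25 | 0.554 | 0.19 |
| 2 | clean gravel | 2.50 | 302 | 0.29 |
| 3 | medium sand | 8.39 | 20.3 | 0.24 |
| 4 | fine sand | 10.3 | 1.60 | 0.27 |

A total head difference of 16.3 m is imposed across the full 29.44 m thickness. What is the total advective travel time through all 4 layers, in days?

With flow normal to the layers, continuity requires the same specific discharge q through every layer.
Σ(b_i/K_i) = 8.25/0.554 + 2.50/302 + 8.39/20.3 + 10.3/1.60 = 21.75 d.
q = Δh / Σ(b_i/K_i) = 16.3 / 21.75 = 0.7494 m/day.
In each layer the seepage velocity is v_i = q/n_i, so the layer transit time is t_i = b_i·n_i / q:
  layer 1 (weathered basalt): t_1 = 8.25 × 0.19 / 0.7494 = 2.092 d
  layer 2 (clean gravel): t_2 = 2.50 × 0.29 / 0.7494 = 0.9674 d
  layer 3 (medium sand): t_3 = 8.39 × 0.24 / 0.7494 = 2.687 d
  layer 4 (fine sand): t_4 = 10.3 × 0.27 / 0.7494 = 3.711 d
Total t = Σ t_i = 9.457 days.

9.46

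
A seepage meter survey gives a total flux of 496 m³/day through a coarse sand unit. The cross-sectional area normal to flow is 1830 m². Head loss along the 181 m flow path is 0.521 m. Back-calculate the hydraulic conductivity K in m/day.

94.2

Hydraulic gradient i = Δh / L = 0.521 / 181 = 0.002878.
From Q = K·A·i, K = Q / (A·i) = 496 / (1830 × 0.002878) = 94.16 m/day.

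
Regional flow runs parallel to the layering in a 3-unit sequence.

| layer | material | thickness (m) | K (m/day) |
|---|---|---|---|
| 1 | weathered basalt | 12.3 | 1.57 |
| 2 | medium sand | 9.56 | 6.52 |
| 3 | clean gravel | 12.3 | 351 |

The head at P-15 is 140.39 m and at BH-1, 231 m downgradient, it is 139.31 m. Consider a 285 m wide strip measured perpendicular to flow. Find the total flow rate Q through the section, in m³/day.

5860

Flow is parallel to layering, so each bed carries its own Darcy discharge and the transmissivities add.
Σ(K_i·b_i) = 1.57×12.3 + 6.52×9.56 + 351×12.3 = 4399 m²/day.
Hydraulic gradient i = (140.39 − 139.31) / 231 = 1.08 / 231 = 0.004675.
Q = Σ(K_i·b_i) · W · i = 4399 × 285 × 0.004675 = 5861 m³/day.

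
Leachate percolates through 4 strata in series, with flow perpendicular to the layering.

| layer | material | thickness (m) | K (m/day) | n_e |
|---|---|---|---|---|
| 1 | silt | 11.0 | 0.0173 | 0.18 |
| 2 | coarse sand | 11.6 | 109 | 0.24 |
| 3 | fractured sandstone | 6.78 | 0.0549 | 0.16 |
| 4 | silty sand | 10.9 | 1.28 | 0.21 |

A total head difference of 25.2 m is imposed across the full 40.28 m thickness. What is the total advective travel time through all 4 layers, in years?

With flow normal to the layers, continuity requires the same specific discharge q through every layer.
Σ(b_i/K_i) = 11.0/0.0173 + 11.6/109 + 6.78/0.0549 + 10.9/1.28 = 768.0 d.
q = Δh / Σ(b_i/K_i) = 25.2 / 768.0 = 0.03281 m/day.
In each layer the seepage velocity is v_i = q/n_i, so the layer transit time is t_i = b_i·n_i / q:
  layer 1 (silt): t_1 = 11.0 × 0.18 / 0.03281 = 60.34 d
  layer 2 (coarse sand): t_2 = 11.6 × 0.24 / 0.03281 = 84.84 d
  layer 3 (fractured sandstone): t_3 = 6.78 × 0.16 / 0.03281 = 33.06 d
  layer 4 (silty sand): t_4 = 10.9 × 0.21 / 0.03281 = 69.76 d
Total t = Σ t_i = 248.0 days = 0.6790 years.

0.679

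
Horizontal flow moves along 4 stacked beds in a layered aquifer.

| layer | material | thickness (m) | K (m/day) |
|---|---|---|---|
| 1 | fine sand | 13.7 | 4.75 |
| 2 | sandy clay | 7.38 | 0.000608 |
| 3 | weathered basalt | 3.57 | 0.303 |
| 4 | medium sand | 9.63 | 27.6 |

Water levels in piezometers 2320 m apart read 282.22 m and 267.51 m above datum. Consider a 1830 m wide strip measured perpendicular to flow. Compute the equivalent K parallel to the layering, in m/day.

9.68

Flow is parallel to layering, so each bed carries its own Darcy discharge and the transmissivities add.
Σ(K_i·b_i) = 4.75×13.7 + 0.000608×7.38 + 0.303×3.57 + 27.6×9.63 = 331.9 m²/day.
Total thickness b = 34.28 m, so K_eq = Σ(K_i·b_i)/b = 9.683 m/day.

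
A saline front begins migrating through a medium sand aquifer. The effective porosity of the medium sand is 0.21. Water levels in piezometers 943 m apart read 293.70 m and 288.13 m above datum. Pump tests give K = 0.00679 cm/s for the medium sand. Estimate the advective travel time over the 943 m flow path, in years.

Convert K: 0.00679 cm/s × 864 = 5.867 m/day.
Hydraulic gradient i = (293.70 − 288.13) / 943 = 5.57 / 943 = 0.005907.
Darcy flux q = K · i = 5.867 × 0.005907 = 0.03465 m/day.
Seepage velocity v = q / n_e = 0.03465 / 0.21 = 0.1650 m/day.
Travel time t = L / v = 943 / 0.1650 = 5715 days = 15.65 years.

15.6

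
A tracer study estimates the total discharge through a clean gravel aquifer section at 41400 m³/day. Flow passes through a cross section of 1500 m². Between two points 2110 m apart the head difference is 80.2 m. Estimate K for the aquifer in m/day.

726

Hydraulic gradient i = Δh / L = 80.2 / 2110 = 0.03801.
From Q = K·A·i, K = Q / (A·i) = 41400 / (1500 × 0.03801) = 726.1 m/day.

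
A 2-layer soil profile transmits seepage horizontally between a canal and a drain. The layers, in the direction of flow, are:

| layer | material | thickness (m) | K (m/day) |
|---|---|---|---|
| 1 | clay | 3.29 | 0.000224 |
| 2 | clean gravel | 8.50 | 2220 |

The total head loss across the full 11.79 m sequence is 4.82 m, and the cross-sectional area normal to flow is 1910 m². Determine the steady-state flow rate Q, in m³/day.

Flow is perpendicular to layering, so the layers act in series and the equivalent K is the thickness-weighted harmonic mean.
Total thickness L = 3.29 + 8.50 = 11.79 m.
Σ(b_i/K_i) = 3.29/0.000224 + 8.50/2220 = 14688 d.
K_eq = L / Σ(b_i/K_i) = 11.79 / 14688 = 0.0008027 m/day.
Q = K_eq · A · (Δh/L) = 0.0008027 × 1910 × (4.82/11.79) = 0.6268 m³/day.

0.627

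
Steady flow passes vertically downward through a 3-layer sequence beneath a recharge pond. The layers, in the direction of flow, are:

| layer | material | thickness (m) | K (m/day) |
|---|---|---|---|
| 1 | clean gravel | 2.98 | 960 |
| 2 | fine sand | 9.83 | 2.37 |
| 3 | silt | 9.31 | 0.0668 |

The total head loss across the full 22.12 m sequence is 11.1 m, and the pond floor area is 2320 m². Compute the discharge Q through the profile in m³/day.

Flow is perpendicular to layering, so the layers act in series and the equivalent K is the thickness-weighted harmonic mean.
Total thickness L = 2.98 + 9.83 + 9.31 = 22.12 m.
Σ(b_i/K_i) = 2.98/960 + 9.83/2.37 + 9.31/0.0668 = 143.5 d.
K_eq = L / Σ(b_i/K_i) = 22.12 / 143.5 = 0.1541 m/day.
Q = K_eq · A · (Δh/L) = 0.1541 × 2320 × (11.1/22.12) = 179.4 m³/day.

179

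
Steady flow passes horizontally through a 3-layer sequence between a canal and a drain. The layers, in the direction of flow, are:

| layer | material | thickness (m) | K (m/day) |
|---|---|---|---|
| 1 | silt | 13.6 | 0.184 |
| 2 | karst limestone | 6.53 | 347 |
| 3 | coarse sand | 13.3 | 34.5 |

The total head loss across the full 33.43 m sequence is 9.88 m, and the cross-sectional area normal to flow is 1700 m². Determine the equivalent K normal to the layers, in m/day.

0.450

Flow is perpendicular to layering, so the layers act in series and the equivalent K is the thickness-weighted harmonic mean.
Total thickness L = 13.6 + 6.53 + 13.3 = 33.43 m.
Σ(b_i/K_i) = 13.6/0.184 + 6.53/347 + 13.3/34.5 = 74.32 d.
K_eq = L / Σ(b_i/K_i) = 33.43 / 74.32 = 0.4498 m/day.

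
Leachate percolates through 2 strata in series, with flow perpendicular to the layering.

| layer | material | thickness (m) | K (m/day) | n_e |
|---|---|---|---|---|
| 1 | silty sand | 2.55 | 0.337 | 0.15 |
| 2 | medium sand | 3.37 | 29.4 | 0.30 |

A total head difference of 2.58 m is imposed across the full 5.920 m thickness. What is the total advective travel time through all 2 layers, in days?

4.15

With flow normal to the layers, continuity requires the same specific discharge q through every layer.
Σ(b_i/K_i) = 2.55/0.337 + 3.37/29.4 = 7.681 d.
q = Δh / Σ(b_i/K_i) = 2.58 / 7.681 = 0.3359 m/day.
In each layer the seepage velocity is v_i = q/n_i, so the layer transit time is t_i = b_i·n_i / q:
  layer 1 (silty sand): t_1 = 2.55 × 0.15 / 0.3359 = 1.139 d
  layer 2 (medium sand): t_2 = 3.37 × 0.30 / 0.3359 = 3.010 d
Total t = Σ t_i = 4.149 days.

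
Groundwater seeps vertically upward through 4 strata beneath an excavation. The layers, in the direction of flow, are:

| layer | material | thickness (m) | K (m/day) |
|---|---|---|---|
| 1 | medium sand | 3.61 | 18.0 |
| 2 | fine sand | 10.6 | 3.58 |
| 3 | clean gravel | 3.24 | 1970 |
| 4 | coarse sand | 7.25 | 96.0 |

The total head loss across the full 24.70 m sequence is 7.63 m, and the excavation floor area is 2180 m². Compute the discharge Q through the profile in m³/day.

5140

Flow is perpendicular to layering, so the layers act in series and the equivalent K is the thickness-weighted harmonic mean.
Total thickness L = 3.61 + 10.6 + 3.24 + 7.25 = 24.70 m.
Σ(b_i/K_i) = 3.61/18.0 + 10.6/3.58 + 3.24/1970 + 7.25/96.0 = 3.239 d.
K_eq = L / Σ(b_i/K_i) = 24.70 / 3.239 = 7.627 m/day.
Q = K_eq · A · (Δh/L) = 7.627 × 2180 × (7.63/24.70) = 5136 m³/day.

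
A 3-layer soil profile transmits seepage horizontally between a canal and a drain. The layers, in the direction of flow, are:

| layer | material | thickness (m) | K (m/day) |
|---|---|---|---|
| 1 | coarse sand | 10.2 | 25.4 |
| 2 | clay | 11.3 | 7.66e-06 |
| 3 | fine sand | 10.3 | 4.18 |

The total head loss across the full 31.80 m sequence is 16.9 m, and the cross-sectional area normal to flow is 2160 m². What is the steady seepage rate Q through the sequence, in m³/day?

0.0247

Flow is perpendicular to layering, so the layers act in series and the equivalent K is the thickness-weighted harmonic mean.
Total thickness L = 10.2 + 11.3 + 10.3 = 31.80 m.
Σ(b_i/K_i) = 10.2/25.4 + 11.3/7.66e-06 + 10.3/4.18 = 1.475e+06 d.
K_eq = L / Σ(b_i/K_i) = 31.80 / 1.475e+06 = 2.156e-05 m/day.
Q = K_eq · A · (Δh/L) = 2.156e-05 × 2160 × (16.9/31.80) = 0.02475 m³/day.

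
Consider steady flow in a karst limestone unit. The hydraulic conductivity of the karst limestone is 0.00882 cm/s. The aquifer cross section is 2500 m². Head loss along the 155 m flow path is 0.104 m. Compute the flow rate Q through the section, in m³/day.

Convert K: 0.00882 cm/s × 864 = 7.620 m/day.
Hydraulic gradient i = Δh / L = 0.104 / 155 = 0.0006710.
Darcy's law: Q = K · A · i = 7.620 × 2500 × 0.0006710 = 12.78 m³/day.

12.8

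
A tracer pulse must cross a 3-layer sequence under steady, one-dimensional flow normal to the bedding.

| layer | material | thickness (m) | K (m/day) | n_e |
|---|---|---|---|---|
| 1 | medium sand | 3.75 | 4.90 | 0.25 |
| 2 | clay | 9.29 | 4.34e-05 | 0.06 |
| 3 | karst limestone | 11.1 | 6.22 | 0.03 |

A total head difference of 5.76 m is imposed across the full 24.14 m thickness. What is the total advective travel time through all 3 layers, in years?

186

With flow normal to the layers, continuity requires the same specific discharge q through every layer.
Σ(b_i/K_i) = 3.75/4.90 + 9.29/4.34e-05 + 11.1/6.22 = 2.141e+05 d.
q = Δh / Σ(b_i/K_i) = 5.76 / 2.141e+05 = 2.691e-05 m/day.
In each layer the seepage velocity is v_i = q/n_i, so the layer transit time is t_i = b_i·n_i / q:
  layer 1 (medium sand): t_1 = 3.75 × 0.25 / 2.691e-05 = 34840 d
  layer 2 (clay): t_2 = 9.29 × 0.06 / 2.691e-05 = 20715 d
  layer 3 (karst limestone): t_3 = 11.1 × 0.03 / 2.691e-05 = 12375 d
Total t = Σ t_i = 67930 days = 186.0 years.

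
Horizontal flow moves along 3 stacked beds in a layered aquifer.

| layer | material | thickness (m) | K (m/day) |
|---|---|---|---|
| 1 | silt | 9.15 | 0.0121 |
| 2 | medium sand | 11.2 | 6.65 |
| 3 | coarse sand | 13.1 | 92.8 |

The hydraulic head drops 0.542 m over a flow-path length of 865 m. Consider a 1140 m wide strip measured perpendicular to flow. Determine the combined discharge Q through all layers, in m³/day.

Flow is parallel to layering, so each bed carries its own Darcy discharge and the transmissivities add.
Σ(K_i·b_i) = 0.0121×9.15 + 6.65×11.2 + 92.8×13.1 = 1290 m²/day.
Hydraulic gradient i = Δh / L = 0.542 / 865 = 0.0006266.
Q = Σ(K_i·b_i) · W · i = 1290 × 1140 × 0.0006266 = 921.7 m³/day.

922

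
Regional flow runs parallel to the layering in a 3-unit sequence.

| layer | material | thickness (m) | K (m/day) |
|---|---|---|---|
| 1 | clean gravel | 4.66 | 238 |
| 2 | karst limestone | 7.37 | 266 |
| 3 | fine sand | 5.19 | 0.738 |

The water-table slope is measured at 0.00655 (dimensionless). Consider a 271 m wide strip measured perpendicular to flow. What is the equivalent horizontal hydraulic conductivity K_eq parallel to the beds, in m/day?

178

Flow is parallel to layering, so each bed carries its own Darcy discharge and the transmissivities add.
Σ(K_i·b_i) = 238×4.66 + 266×7.37 + 0.738×5.19 = 3073 m²/day.
Total thickness b = 17.22 m, so K_eq = Σ(K_i·b_i)/b = 178.5 m/day.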